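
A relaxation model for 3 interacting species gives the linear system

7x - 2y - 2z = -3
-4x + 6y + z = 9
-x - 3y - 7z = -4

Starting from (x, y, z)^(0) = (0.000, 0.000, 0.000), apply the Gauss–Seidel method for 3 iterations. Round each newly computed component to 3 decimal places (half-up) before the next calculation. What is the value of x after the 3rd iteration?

Iteration 1:
  x = (-3 - (-2)·0.000 - (-2)·0.000) / (7) = -0.429
  y = (9 - (-4)·-0.429 - (1)·0.000) / (6) = 1.214
  z = (-4 - (-1)·-0.429 - (-3)·1.214) / (-7) = 0.112
Iteration 2:
  x = (-3 - (-2)·1.214 - (-2)·0.112) / (7) = -0.050
  y = (9 - (-4)·-0.050 - (1)·0.112) / (6) = 1.448
  z = (-4 - (-1)·-0.050 - (-3)·1.448) / (-7) = -0.042
Iteration 3:
  x = (-3 - (-2)·1.448 - (-2)·-0.042) / (7) = -0.027
  y = (9 - (-4)·-0.027 - (1)·-0.042) / (6) = 1.489
  z = (-4 - (-1)·-0.027 - (-3)·1.489) / (-7) = -0.063

-0.027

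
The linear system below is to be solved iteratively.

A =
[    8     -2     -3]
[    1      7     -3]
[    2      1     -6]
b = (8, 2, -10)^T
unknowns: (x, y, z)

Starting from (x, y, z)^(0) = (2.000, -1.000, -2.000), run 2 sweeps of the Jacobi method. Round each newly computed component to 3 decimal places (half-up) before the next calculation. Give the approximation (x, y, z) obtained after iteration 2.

Iteration 1:
  x = (8 - (-2)·-1.000 - (-3)·-2.000) / (8) = 0.000
  y = (2 - (1)·2.000 - (-3)·-2.000) / (7) = -0.857
  z = (-10 - (2)·2.000 - (1)·-1.000) / (-6) = 2.167
Iteration 2:
  x = (8 - (-2)·-0.857 - (-3)·2.167) / (8) = 1.598
  y = (2 - (1)·0.000 - (-3)·2.167) / (7) = 1.214
  z = (-10 - (2)·0.000 - (1)·-0.857) / (-6) = 1.524

(1.598, 1.214, 1.524)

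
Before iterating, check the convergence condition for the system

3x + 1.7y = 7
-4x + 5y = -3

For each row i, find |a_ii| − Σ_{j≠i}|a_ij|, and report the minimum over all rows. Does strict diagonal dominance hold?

row 1: |3| − (1.7) = 1.3
row 2: |5| − (4) = 1
minimum over rows = 1 → strictly diagonally dominant (convergence guaranteed)

1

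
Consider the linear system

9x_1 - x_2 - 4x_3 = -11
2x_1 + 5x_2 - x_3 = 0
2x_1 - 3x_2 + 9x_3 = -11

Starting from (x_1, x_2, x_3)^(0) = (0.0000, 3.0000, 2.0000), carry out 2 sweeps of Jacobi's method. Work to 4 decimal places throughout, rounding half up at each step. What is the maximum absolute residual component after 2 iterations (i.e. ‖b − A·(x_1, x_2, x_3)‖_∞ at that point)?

Iteration 1:
  x_1 = (-11 - (-1)·3.0000 - (-4)·2.0000) / (9) = 0.0000
  x_2 = (0 - (2)·0.0000 - (-1)·2.0000) / (5) = 0.4000
  x_3 = (-11 - (2)·0.0000 - (-3)·3.0000) / (9) = -0.2222
Iteration 2:
  x_1 = (-11 - (-1)·0.4000 - (-4)·-0.2222) / (9) = -1.2765
  x_2 = (0 - (2)·0.0000 - (-1)·-0.2222) / (5) = -0.0444
  x_3 = (-11 - (2)·0.0000 - (-3)·0.4000) / (9) = -1.0889
Residual b − A·x = (-3.9115, 1.6861, 1.2199); ∞-norm = 3.9115

3.9115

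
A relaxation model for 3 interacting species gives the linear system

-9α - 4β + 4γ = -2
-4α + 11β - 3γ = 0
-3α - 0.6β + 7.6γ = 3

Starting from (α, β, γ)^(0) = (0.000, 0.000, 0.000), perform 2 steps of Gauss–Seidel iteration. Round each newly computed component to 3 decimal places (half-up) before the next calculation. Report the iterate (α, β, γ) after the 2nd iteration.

Iteration 1:
  α = (-2 - (-4)·0.000 - (4)·0.000) / (-9) = 0.222
  β = (0 - (-4)·0.222 - (-3)·0.000) / (11) = 0.081
  γ = (3 - (-3)·0.222 - (-0.6)·0.081) / (7.6) = 0.489
Iteration 2:
  α = (-2 - (-4)·0.081 - (4)·0.489) / (-9) = 0.404
  β = (0 - (-4)·0.404 - (-3)·0.489) / (11) = 0.280
  γ = (3 - (-3)·0.404 - (-0.6)·0.280) / (7.6) = 0.576

(0.404, 0.280, 0.576)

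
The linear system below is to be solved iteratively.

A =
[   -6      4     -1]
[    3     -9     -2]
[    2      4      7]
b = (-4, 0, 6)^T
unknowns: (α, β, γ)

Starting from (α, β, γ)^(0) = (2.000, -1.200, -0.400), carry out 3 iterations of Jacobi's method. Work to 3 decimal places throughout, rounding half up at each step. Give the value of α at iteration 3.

0.434

Iteration 1:
  α = (-4 - (4)·-1.200 - (-1)·-0.400) / (-6) = -0.067
  β = (0 - (3)·2.000 - (-2)·-0.400) / (-9) = 0.756
  γ = (6 - (2)·2.000 - (4)·-1.200) / (7) = 0.971
Iteration 2:
  α = (-4 - (4)·0.756 - (-1)·0.971) / (-6) = 1.009
  β = (0 - (3)·-0.067 - (-2)·0.971) / (-9) = -0.238
  γ = (6 - (2)·-0.067 - (4)·0.756) / (7) = 0.444
Iteration 3:
  α = (-4 - (4)·-0.238 - (-1)·0.444) / (-6) = 0.434
  β = (0 - (3)·1.009 - (-2)·0.444) / (-9) = 0.238
  γ = (6 - (2)·1.009 - (4)·-0.238) / (7) = 0.705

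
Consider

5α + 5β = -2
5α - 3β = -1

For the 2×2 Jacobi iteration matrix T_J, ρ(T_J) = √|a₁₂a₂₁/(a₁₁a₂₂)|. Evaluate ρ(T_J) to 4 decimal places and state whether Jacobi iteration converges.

1.2910

a₁₂a₂₁/(a₁₁a₂₂) = (5)·(5) / ((5)·(-3)) = -1.666667
ρ = √|-1.666667| = √1.666667 = 1.2910
ρ > 1, so Jacobi diverges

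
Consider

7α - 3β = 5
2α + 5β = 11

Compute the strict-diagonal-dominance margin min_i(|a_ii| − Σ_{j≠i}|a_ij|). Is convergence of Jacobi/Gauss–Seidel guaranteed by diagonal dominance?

3

row 1: |7| − (3) = 4
row 2: |5| − (2) = 3
minimum over rows = 3 → strictly diagonally dominant (convergence guaranteed)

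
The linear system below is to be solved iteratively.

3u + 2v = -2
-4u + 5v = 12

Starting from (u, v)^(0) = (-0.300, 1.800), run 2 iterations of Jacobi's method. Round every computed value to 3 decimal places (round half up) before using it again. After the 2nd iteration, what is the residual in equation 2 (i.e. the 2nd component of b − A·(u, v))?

-0.958

Iteration 1:
  u = (-2 - (2)·1.800) / (3) = -1.867
  v = (12 - (-4)·-0.300) / (5) = 2.160
Iteration 2:
  u = (-2 - (2)·2.160) / (3) = -2.107
  v = (12 - (-4)·-1.867) / (5) = 0.906
Residual b − A·x = (2.509, -0.958)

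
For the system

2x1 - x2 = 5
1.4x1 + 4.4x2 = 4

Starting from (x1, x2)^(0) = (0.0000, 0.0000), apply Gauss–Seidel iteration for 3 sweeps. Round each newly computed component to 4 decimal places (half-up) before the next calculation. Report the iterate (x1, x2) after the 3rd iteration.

(2.5478, 0.0984)

Iteration 1:
  x1 = (5 - (-1)·0.0000) / (2) = 2.5000
  x2 = (4 - (1.4)·2.5000) / (4.4) = 0.1136
Iteration 2:
  x1 = (5 - (-1)·0.1136) / (2) = 2.5568
  x2 = (4 - (1.4)·2.5568) / (4.4) = 0.0956
Iteration 3:
  x1 = (5 - (-1)·0.0956) / (2) = 2.5478
  x2 = (4 - (1.4)·2.5478) / (4.4) = 0.0984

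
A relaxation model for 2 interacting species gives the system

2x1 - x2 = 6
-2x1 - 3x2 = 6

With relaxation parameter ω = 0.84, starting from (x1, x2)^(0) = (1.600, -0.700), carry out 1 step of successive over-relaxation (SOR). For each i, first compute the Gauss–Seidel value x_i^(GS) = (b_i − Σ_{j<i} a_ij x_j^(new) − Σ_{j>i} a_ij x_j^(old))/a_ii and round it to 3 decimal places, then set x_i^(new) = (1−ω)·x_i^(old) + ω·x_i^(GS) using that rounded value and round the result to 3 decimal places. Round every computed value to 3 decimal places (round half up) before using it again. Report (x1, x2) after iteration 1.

Iteration 1:
  x1: GS value = (6 - (-1)·-0.700) / (2) = 2.650;  x1 ← (1−ω)·1.600 + ω·2.650 = 2.482
  x2: GS value = (6 - (-2)·2.482) / (-3) = -3.655;  x2 ← (1−ω)·-0.700 + ω·-3.655 = -3.182

(2.482, -3.182)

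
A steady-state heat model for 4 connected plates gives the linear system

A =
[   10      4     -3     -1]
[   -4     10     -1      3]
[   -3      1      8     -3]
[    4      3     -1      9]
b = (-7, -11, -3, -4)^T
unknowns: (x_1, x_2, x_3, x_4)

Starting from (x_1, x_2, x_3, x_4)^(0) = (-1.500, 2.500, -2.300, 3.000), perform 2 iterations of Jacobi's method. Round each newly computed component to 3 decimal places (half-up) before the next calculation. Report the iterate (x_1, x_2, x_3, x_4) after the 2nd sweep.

(0.308, -1.688, -1.130, 1.414)

Iteration 1:
  x_1 = (-7 - (4)·2.500 - (-3)·-2.300 - (-1)·3.000) / (10) = -2.090
  x_2 = (-11 - (-4)·-1.500 - (-1)·-2.300 - (3)·3.000) / (10) = -2.830
  x_3 = (-3 - (-3)·-1.500 - (1)·2.500 - (-3)·3.000) / (8) = -0.125
  x_4 = (-4 - (4)·-1.500 - (3)·2.500 - (-1)·-2.300) / (9) = -0.867
Iteration 2:
  x_1 = (-7 - (4)·-2.830 - (-3)·-0.125 - (-1)·-0.867) / (10) = 0.308
  x_2 = (-11 - (-4)·-2.090 - (-1)·-0.125 - (3)·-0.867) / (10) = -1.688
  x_3 = (-3 - (-3)·-2.090 - (1)·-2.830 - (-3)·-0.867) / (8) = -1.130
  x_4 = (-4 - (4)·-2.090 - (3)·-2.830 - (-1)·-0.125) / (9) = 1.414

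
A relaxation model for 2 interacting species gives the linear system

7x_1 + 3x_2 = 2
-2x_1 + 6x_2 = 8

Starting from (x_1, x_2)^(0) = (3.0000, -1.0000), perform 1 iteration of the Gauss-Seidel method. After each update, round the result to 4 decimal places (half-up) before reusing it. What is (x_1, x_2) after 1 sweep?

Iteration 1:
  x_1 = (2 - (3)·-1.0000) / (7) = 0.7143
  x_2 = (8 - (-2)·0.7143) / (6) = 1.5714

(0.7143, 1.5714)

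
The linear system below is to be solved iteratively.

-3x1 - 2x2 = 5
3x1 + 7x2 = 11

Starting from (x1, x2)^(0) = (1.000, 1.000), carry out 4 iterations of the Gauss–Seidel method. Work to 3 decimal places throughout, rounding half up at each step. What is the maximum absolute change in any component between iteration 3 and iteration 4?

0.086

Iteration 1:
  x1 = (5 - (-2)·1.000) / (-3) = -2.333
  x2 = (11 - (3)·-2.333) / (7) = 2.571
Iteration 2:
  x1 = (5 - (-2)·2.571) / (-3) = -3.381
  x2 = (11 - (3)·-3.381) / (7) = 3.020
Iteration 3:
  x1 = (5 - (-2)·3.020) / (-3) = -3.680
  x2 = (11 - (3)·-3.680) / (7) = 3.149
Iteration 4:
  x1 = (5 - (-2)·3.149) / (-3) = -3.766
  x2 = (11 - (3)·-3.766) / (7) = 3.185
Change: (-0.086, 0.036) → max |·| = 0.086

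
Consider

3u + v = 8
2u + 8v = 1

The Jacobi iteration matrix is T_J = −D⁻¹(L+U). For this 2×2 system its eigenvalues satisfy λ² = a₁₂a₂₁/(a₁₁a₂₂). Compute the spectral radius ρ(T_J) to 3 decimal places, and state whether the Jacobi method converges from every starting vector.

0.289

a₁₂a₂₁/(a₁₁a₂₂) = (1)·(2) / ((3)·(8)) = 0.083333
ρ = √|0.083333| = √0.083333 = 0.289
ρ < 1, so Jacobi converges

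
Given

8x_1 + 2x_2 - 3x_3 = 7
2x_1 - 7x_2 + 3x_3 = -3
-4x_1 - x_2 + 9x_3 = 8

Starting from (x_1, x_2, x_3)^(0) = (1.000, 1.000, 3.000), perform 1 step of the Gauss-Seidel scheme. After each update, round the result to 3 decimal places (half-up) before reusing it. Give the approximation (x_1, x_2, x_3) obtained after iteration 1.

(1.750, 2.214, 1.913)

Iteration 1:
  x_1 = (7 - (2)·1.000 - (-3)·3.000) / (8) = 1.750
  x_2 = (-3 - (2)·1.750 - (3)·3.000) / (-7) = 2.214
  x_3 = (8 - (-4)·1.750 - (-1)·2.214) / (9) = 1.913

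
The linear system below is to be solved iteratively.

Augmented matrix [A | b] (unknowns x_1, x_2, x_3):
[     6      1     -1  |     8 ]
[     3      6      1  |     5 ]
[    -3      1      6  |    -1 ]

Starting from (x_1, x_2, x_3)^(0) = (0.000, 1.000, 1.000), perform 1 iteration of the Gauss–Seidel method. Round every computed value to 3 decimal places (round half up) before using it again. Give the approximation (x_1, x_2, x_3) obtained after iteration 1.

(1.333, 0.000, 0.500)

Iteration 1:
  x_1 = (8 - (1)·1.000 - (-1)·1.000) / (6) = 1.333
  x_2 = (5 - (3)·1.333 - (1)·1.000) / (6) = 0.000
  x_3 = (-1 - (-3)·1.333 - (1)·0.000) / (6) = 0.500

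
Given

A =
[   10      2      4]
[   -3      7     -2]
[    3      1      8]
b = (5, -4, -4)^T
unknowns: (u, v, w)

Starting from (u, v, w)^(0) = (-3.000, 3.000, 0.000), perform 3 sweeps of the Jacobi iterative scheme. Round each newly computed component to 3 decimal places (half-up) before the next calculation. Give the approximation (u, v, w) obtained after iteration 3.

Iteration 1:
  u = (5 - (2)·3.000 - (4)·0.000) / (10) = -0.100
  v = (-4 - (-3)·-3.000 - (-2)·0.000) / (7) = -1.857
  w = (-4 - (3)·-3.000 - (1)·3.000) / (8) = 0.250
Iteration 2:
  u = (5 - (2)·-1.857 - (4)·0.250) / (10) = 0.771
  v = (-4 - (-3)·-0.100 - (-2)·0.250) / (7) = -0.543
  w = (-4 - (3)·-0.100 - (1)·-1.857) / (8) = -0.230
Iteration 3:
  u = (5 - (2)·-0.543 - (4)·-0.230) / (10) = 0.701
  v = (-4 - (-3)·0.771 - (-2)·-0.230) / (7) = -0.307
  w = (-4 - (3)·0.771 - (1)·-0.543) / (8) = -0.721

(0.701, -0.307, -0.721)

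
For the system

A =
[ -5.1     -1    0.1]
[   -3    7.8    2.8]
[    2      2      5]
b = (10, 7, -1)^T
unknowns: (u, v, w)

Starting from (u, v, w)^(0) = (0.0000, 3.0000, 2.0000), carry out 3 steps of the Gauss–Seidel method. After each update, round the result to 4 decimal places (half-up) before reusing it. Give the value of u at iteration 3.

Iteration 1:
  u = (10 - (-1)·3.0000 - (0.1)·2.0000) / (-5.1) = -2.5098
  v = (7 - (-3)·-2.5098 - (2.8)·2.0000) / (7.8) = -0.7858
  w = (-1 - (2)·-2.5098 - (2)·-0.7858) / (5) = 1.1182
Iteration 2:
  u = (10 - (-1)·-0.7858 - (0.1)·1.1182) / (-5.1) = -1.7848
  v = (7 - (-3)·-1.7848 - (2.8)·1.1182) / (7.8) = -0.1904
  w = (-1 - (2)·-1.7848 - (2)·-0.1904) / (5) = 0.5901
Iteration 3:
  u = (10 - (-1)·-0.1904 - (0.1)·0.5901) / (-5.1) = -1.9119
  v = (7 - (-3)·-1.9119 - (2.8)·0.5901) / (7.8) = -0.0497
  w = (-1 - (2)·-1.9119 - (2)·-0.0497) / (5) = 0.5846

-1.9119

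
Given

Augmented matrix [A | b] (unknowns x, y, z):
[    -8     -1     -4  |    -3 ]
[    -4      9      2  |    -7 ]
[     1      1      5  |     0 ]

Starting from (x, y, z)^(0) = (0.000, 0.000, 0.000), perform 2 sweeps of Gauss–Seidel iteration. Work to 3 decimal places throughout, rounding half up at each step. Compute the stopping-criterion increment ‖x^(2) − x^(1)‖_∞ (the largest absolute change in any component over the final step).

Iteration 1:
  x = (-3 - (-1)·0.000 - (-4)·0.000) / (-8) = 0.375
  y = (-7 - (-4)·0.375 - (2)·0.000) / (9) = -0.611
  z = (0 - (1)·0.375 - (1)·-0.611) / (5) = 0.047
Iteration 2:
  x = (-3 - (-1)·-0.611 - (-4)·0.047) / (-8) = 0.428
  y = (-7 - (-4)·0.428 - (2)·0.047) / (9) = -0.598
  z = (0 - (1)·0.428 - (1)·-0.598) / (5) = 0.034
Change: (0.053, 0.013, -0.013) → max |·| = 0.053

0.053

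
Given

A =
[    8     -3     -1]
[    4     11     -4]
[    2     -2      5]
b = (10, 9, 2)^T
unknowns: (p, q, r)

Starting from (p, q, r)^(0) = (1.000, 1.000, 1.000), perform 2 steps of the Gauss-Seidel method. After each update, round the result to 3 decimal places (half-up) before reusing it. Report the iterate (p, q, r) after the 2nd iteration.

Iteration 1:
  p = (10 - (-3)·1.000 - (-1)·1.000) / (8) = 1.750
  q = (9 - (4)·1.750 - (-4)·1.000) / (11) = 0.545
  r = (2 - (2)·1.750 - (-2)·0.545) / (5) = -0.082
Iteration 2:
  p = (10 - (-3)·0.545 - (-1)·-0.082) / (8) = 1.444
  q = (9 - (4)·1.444 - (-4)·-0.082) / (11) = 0.263
  r = (2 - (2)·1.444 - (-2)·0.263) / (5) = -0.072

(1.444, 0.263, -0.072)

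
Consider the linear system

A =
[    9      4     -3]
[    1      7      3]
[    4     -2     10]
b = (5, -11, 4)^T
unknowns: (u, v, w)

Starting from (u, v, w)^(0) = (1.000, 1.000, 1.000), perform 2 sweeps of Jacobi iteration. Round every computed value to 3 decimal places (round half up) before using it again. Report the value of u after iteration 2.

Iteration 1:
  u = (5 - (4)·1.000 - (-3)·1.000) / (9) = 0.444
  v = (-11 - (1)·1.000 - (3)·1.000) / (7) = -2.143
  w = (4 - (4)·1.000 - (-2)·1.000) / (10) = 0.200
Iteration 2:
  u = (5 - (4)·-2.143 - (-3)·0.200) / (9) = 1.575
  v = (-11 - (1)·0.444 - (3)·0.200) / (7) = -1.721
  w = (4 - (4)·0.444 - (-2)·-2.143) / (10) = -0.206

1.575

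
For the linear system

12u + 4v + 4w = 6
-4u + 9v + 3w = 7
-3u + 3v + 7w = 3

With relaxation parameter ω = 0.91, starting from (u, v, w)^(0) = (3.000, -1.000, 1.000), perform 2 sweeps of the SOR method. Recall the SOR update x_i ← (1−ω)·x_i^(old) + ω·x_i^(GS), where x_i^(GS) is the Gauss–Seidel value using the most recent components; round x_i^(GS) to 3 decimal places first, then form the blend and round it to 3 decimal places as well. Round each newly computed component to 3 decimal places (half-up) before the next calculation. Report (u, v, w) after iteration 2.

Iteration 1:
  u: GS value = (6 - (4)·-1.000 - (4)·1.000) / (12) = 0.500;  u ← (1−ω)·3.000 + ω·0.500 = 0.725
  v: GS value = (7 - (-4)·0.725 - (3)·1.000) / (9) = 0.767;  v ← (1−ω)·-1.000 + ω·0.767 = 0.608
  w: GS value = (3 - (-3)·0.725 - (3)·0.608) / (7) = 0.479;  w ← (1−ω)·1.000 + ω·0.479 = 0.526
Iteration 2:
  u: GS value = (6 - (4)·0.608 - (4)·0.526) / (12) = 0.122;  u ← (1−ω)·0.725 + ω·0.122 = 0.176
  v: GS value = (7 - (-4)·0.176 - (3)·0.526) / (9) = 0.681;  v ← (1−ω)·0.608 + ω·0.681 = 0.674
  w: GS value = (3 - (-3)·0.176 - (3)·0.674) / (7) = 0.215;  w ← (1−ω)·0.526 + ω·0.215 = 0.243

(0.176, 0.674, 0.243)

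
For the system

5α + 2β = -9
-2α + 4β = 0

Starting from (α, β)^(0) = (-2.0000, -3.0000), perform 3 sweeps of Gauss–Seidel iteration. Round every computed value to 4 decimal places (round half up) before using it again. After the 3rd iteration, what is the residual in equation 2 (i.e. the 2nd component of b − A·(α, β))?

Iteration 1:
  α = (-9 - (2)·-3.0000) / (5) = -0.6000
  β = (0 - (-2)·-0.6000) / (4) = -0.3000
Iteration 2:
  α = (-9 - (2)·-0.3000) / (5) = -1.6800
  β = (0 - (-2)·-1.6800) / (4) = -0.8400
Iteration 3:
  α = (-9 - (2)·-0.8400) / (5) = -1.4640
  β = (0 - (-2)·-1.4640) / (4) = -0.7320
Residual b − A·x = (-0.2160, 0.0000)

0.0000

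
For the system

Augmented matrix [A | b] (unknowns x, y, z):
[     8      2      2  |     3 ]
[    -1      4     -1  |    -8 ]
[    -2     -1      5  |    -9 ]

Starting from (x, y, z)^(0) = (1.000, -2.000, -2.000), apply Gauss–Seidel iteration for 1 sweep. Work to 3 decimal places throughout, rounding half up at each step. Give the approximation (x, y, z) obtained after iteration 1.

(1.375, -2.156, -1.681)

Iteration 1:
  x = (3 - (2)·-2.000 - (2)·-2.000) / (8) = 1.375
  y = (-8 - (-1)·1.375 - (-1)·-2.000) / (4) = -2.156
  z = (-9 - (-2)·1.375 - (-1)·-2.156) / (5) = -1.681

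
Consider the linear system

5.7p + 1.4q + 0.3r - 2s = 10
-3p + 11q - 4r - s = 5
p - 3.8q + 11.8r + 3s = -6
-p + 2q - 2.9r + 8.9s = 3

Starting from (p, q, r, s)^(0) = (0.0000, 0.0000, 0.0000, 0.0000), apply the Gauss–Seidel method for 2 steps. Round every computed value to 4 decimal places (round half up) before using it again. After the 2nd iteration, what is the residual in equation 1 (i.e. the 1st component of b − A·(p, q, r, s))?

Iteration 1:
  p = (10 - (1.4)·0.0000 - (0.3)·0.0000 - (-2)·0.0000) / (5.7) = 1.7544
  q = (5 - (-3)·1.7544 - (-4)·0.0000 - (-1)·0.0000) / (11) = 0.9330
  r = (-6 - (1)·1.7544 - (-3.8)·0.9330 - (3)·0.0000) / (11.8) = -0.3567
  s = (3 - (-1)·1.7544 - (2)·0.9330 - (-2.9)·-0.3567) / (8.9) = 0.2083
Iteration 2:
  p = (10 - (1.4)·0.9330 - (0.3)·-0.3567 - (-2)·0.2083) / (5.7) = 1.6171
  q = (5 - (-3)·1.6171 - (-4)·-0.3567 - (-1)·0.2083) / (11) = 0.7848
  r = (-6 - (1)·1.6171 - (-3.8)·0.7848 - (3)·0.2083) / (11.8) = -0.4457
  s = (3 - (-1)·1.6171 - (2)·0.7848 - (-2.9)·-0.4457) / (8.9) = 0.1972
Residual b − A·x = (0.2119, -0.3671, 0.0328, -0.0001)

0.2119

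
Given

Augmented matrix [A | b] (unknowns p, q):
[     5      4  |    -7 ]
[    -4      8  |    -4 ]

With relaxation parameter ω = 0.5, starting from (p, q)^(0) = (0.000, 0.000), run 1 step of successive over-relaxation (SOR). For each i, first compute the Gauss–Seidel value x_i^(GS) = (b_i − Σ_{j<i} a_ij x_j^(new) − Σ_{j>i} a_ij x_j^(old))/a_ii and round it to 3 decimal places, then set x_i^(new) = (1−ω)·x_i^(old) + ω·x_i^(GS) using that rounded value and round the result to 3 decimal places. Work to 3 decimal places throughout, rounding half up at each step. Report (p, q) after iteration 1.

(-0.700, -0.425)

Iteration 1:
  p: GS value = (-7 - (4)·0.000) / (5) = -1.400;  p ← (1−ω)·0.000 + ω·-1.400 = -0.700
  q: GS value = (-4 - (-4)·-0.700) / (8) = -0.850;  q ← (1−ω)·0.000 + ω·-0.850 = -0.425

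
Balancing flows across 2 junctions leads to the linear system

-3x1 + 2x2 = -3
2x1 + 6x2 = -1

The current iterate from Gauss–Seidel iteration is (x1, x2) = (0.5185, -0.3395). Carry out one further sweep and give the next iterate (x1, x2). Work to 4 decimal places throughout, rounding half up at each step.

(0.7737, -0.4246)

One sweep:
  x1 = (-3 - (2)·-0.3395) / (-3) = 0.7737
  x2 = (-1 - (2)·0.7737) / (6) = -0.4246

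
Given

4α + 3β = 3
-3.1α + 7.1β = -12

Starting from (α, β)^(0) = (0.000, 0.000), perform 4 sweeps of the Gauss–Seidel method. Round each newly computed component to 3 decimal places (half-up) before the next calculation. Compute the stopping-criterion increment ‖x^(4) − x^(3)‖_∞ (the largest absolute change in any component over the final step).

0.110

Iteration 1:
  α = (3 - (3)·0.000) / (4) = 0.750
  β = (-12 - (-3.1)·0.750) / (7.1) = -1.363
Iteration 2:
  α = (3 - (3)·-1.363) / (4) = 1.772
  β = (-12 - (-3.1)·1.772) / (7.1) = -0.916
Iteration 3:
  α = (3 - (3)·-0.916) / (4) = 1.437
  β = (-12 - (-3.1)·1.437) / (7.1) = -1.063
Iteration 4:
  α = (3 - (3)·-1.063) / (4) = 1.547
  β = (-12 - (-3.1)·1.547) / (7.1) = -1.015
Change: (0.110, 0.048) → max |·| = 0.110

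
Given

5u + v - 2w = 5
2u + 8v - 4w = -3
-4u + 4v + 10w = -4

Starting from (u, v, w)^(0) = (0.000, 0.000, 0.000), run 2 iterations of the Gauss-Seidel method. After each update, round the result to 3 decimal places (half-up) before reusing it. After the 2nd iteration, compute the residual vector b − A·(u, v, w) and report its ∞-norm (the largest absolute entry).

0.246

Iteration 1:
  u = (5 - (1)·0.000 - (-2)·0.000) / (5) = 1.000
  v = (-3 - (2)·1.000 - (-4)·0.000) / (8) = -0.625
  w = (-4 - (-4)·1.000 - (4)·-0.625) / (10) = 0.250
Iteration 2:
  u = (5 - (1)·-0.625 - (-2)·0.250) / (5) = 1.225
  v = (-3 - (2)·1.225 - (-4)·0.250) / (8) = -0.556
  w = (-4 - (-4)·1.225 - (4)·-0.556) / (10) = 0.312
Residual b − A·x = (0.055, 0.246, 0.004); ∞-norm = 0.246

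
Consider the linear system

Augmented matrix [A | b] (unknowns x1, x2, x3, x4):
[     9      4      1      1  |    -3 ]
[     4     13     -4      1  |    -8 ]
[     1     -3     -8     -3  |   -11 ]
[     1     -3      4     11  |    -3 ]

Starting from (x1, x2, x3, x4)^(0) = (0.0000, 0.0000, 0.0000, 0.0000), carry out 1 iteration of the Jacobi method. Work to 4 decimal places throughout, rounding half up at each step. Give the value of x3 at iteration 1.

Iteration 1:
  x1 = (-3 - (4)·0.0000 - (1)·0.0000 - (1)·0.0000) / (9) = -0.3333
  x2 = (-8 - (4)·0.0000 - (-4)·0.0000 - (1)·0.0000) / (13) = -0.6154
  x3 = (-11 - (1)·0.0000 - (-3)·0.0000 - (-3)·0.0000) / (-8) = 1.3750
  x4 = (-3 - (1)·0.0000 - (-3)·0.0000 - (4)·0.0000) / (11) = -0.2727

1.3750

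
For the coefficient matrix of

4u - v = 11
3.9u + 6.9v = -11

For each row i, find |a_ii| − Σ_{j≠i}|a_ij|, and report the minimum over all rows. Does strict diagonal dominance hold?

row 1: |4| − (1) = 3
row 2: |6.9| − (3.9) = 3
minimum over rows = 3 → strictly diagonally dominant (convergence guaranteed)

3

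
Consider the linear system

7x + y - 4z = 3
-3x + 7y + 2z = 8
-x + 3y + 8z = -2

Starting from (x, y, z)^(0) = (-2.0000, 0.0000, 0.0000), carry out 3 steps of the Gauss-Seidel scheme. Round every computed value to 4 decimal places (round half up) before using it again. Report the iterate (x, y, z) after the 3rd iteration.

(-0.1804, 1.2791, -0.7522)

Iteration 1:
  x = (3 - (1)·0.0000 - (-4)·0.0000) / (7) = 0.4286
  y = (8 - (-3)·0.4286 - (2)·0.0000) / (7) = 1.3265
  z = (-2 - (-1)·0.4286 - (3)·1.3265) / (8) = -0.6939
Iteration 2:
  x = (3 - (1)·1.3265 - (-4)·-0.6939) / (7) = -0.1574
  y = (8 - (-3)·-0.1574 - (2)·-0.6939) / (7) = 1.2737
  z = (-2 - (-1)·-0.1574 - (3)·1.2737) / (8) = -0.7473
Iteration 3:
  x = (3 - (1)·1.2737 - (-4)·-0.7473) / (7) = -0.1804
  y = (8 - (-3)·-0.1804 - (2)·-0.7473) / (7) = 1.2791
  z = (-2 - (-1)·-0.1804 - (3)·1.2791) / (8) = -0.7522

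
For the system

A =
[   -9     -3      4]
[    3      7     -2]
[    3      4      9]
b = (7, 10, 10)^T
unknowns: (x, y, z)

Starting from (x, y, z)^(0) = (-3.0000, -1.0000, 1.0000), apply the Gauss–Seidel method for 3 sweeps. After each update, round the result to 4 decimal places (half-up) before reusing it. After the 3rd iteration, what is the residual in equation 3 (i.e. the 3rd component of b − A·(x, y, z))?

Iteration 1:
  x = (7 - (-3)·-1.0000 - (4)·1.0000) / (-9) = 0.0000
  y = (10 - (3)·0.0000 - (-2)·1.0000) / (7) = 1.7143
  z = (10 - (3)·0.0000 - (4)·1.7143) / (9) = 0.3492
Iteration 2:
  x = (7 - (-3)·1.7143 - (4)·0.3492) / (-9) = -1.1940
  y = (10 - (3)·-1.1940 - (-2)·0.3492) / (7) = 2.0401
  z = (10 - (3)·-1.1940 - (4)·2.0401) / (9) = 0.6024
Iteration 3:
  x = (7 - (-3)·2.0401 - (4)·0.6024) / (-9) = -1.1901
  y = (10 - (3)·-1.1901 - (-2)·0.6024) / (7) = 2.1107
  z = (10 - (3)·-1.1901 - (4)·2.1107) / (9) = 0.5697
Residual b − A·x = (0.3424, -0.0652, 0.0002)

0.0002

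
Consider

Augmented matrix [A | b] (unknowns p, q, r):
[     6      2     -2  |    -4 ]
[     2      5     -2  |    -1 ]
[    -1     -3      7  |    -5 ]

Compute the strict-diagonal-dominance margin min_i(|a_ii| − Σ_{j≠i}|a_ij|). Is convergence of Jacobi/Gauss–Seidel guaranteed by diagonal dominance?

1

row 1: |6| − (2+2) = 2
row 2: |5| − (2+2) = 1
row 3: |7| − (1+3) = 3
minimum over rows = 1 → strictly diagonally dominant (convergence guaranteed)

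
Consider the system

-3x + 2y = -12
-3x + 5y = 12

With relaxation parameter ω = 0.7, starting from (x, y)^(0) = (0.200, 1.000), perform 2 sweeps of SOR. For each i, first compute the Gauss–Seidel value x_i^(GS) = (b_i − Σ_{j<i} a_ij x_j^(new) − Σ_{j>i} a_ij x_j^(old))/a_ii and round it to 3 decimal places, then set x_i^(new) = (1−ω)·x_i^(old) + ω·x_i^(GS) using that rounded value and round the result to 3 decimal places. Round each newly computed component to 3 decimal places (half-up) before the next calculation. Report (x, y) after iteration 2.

Iteration 1:
  x: GS value = (-12 - (2)·1.000) / (-3) = 4.667;  x ← (1−ω)·0.200 + ω·4.667 = 3.327
  y: GS value = (12 - (-3)·3.327) / (5) = 4.396;  y ← (1−ω)·1.000 + ω·4.396 = 3.377
Iteration 2:
  x: GS value = (-12 - (2)·3.377) / (-3) = 6.251;  x ← (1−ω)·3.327 + ω·6.251 = 5.374
  y: GS value = (12 - (-3)·5.374) / (5) = 5.624;  y ← (1−ω)·3.377 + ω·5.624 = 4.950

(5.374, 4.950)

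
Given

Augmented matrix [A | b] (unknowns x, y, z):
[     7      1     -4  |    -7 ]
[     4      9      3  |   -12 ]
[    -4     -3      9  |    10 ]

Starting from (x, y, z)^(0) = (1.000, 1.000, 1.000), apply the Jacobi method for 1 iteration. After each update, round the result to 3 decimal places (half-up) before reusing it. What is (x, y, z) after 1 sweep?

Iteration 1:
  x = (-7 - (1)·1.000 - (-4)·1.000) / (7) = -0.571
  y = (-12 - (4)·1.000 - (3)·1.000) / (9) = -2.111
  z = (10 - (-4)·1.000 - (-3)·1.000) / (9) = 1.889

(-0.571, -2.111, 1.889)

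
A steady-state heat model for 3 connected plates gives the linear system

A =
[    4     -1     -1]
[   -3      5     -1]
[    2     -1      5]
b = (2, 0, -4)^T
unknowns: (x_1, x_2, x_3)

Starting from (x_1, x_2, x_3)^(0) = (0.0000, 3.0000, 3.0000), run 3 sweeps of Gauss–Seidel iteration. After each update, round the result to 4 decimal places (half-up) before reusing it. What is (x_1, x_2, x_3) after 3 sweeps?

(0.2768, -0.0397, -0.9187)

Iteration 1:
  x_1 = (2 - (-1)·3.0000 - (-1)·3.0000) / (4) = 2.0000
  x_2 = (0 - (-3)·2.0000 - (-1)·3.0000) / (5) = 1.8000
  x_3 = (-4 - (2)·2.0000 - (-1)·1.8000) / (5) = -1.2400
Iteration 2:
  x_1 = (2 - (-1)·1.8000 - (-1)·-1.2400) / (4) = 0.6400
  x_2 = (0 - (-3)·0.6400 - (-1)·-1.2400) / (5) = 0.1360
  x_3 = (-4 - (2)·0.6400 - (-1)·0.1360) / (5) = -1.0288
Iteration 3:
  x_1 = (2 - (-1)·0.1360 - (-1)·-1.0288) / (4) = 0.2768
  x_2 = (0 - (-3)·0.2768 - (-1)·-1.0288) / (5) = -0.0397
  x_3 = (-4 - (2)·0.2768 - (-1)·-0.0397) / (5) = -0.9187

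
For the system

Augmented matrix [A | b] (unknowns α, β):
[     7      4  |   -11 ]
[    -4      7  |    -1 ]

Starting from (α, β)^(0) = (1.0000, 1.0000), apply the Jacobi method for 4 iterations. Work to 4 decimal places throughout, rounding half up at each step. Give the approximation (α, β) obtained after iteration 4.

Iteration 1:
  α = (-11 - (4)·1.0000) / (7) = -2.1429
  β = (-1 - (-4)·1.0000) / (7) = 0.4286
Iteration 2:
  α = (-11 - (4)·0.4286) / (7) = -1.8163
  β = (-1 - (-4)·-2.1429) / (7) = -1.3674
Iteration 3:
  α = (-11 - (4)·-1.3674) / (7) = -0.7901
  β = (-1 - (-4)·-1.8163) / (7) = -1.1807
Iteration 4:
  α = (-11 - (4)·-1.1807) / (7) = -0.8967
  β = (-1 - (-4)·-0.7901) / (7) = -0.5943

(-0.8967, -0.5943)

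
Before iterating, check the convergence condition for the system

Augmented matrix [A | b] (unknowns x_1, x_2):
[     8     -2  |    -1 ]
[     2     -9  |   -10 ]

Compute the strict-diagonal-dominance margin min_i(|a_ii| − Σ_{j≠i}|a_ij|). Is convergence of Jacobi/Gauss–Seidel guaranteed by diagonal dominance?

6

row 1: |8| − (2) = 6
row 2: |-9| − (2) = 7
minimum over rows = 6 → strictly diagonally dominant (convergence guaranteed)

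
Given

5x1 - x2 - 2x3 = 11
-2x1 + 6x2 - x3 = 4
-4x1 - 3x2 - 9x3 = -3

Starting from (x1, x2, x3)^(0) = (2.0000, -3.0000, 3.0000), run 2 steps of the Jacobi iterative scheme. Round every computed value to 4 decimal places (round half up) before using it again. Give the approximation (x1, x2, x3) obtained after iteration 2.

Iteration 1:
  x1 = (11 - (-1)·-3.0000 - (-2)·3.0000) / (5) = 2.8000
  x2 = (4 - (-2)·2.0000 - (-1)·3.0000) / (6) = 1.8333
  x3 = (-3 - (-4)·2.0000 - (-3)·-3.0000) / (-9) = 0.4444
Iteration 2:
  x1 = (11 - (-1)·1.8333 - (-2)·0.4444) / (5) = 2.7444
  x2 = (4 - (-2)·2.8000 - (-1)·0.4444) / (6) = 1.6741
  x3 = (-3 - (-4)·2.8000 - (-3)·1.8333) / (-9) = -1.5222

(2.7444, 1.6741, -1.5222)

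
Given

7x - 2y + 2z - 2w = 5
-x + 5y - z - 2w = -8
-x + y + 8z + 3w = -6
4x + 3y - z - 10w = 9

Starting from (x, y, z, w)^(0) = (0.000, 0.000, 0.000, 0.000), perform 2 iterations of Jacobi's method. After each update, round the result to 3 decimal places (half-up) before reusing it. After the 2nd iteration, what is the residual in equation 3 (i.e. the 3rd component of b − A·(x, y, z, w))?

0.222

Iteration 1:
  x = (5 - (-2)·0.000 - (2)·0.000 - (-2)·0.000) / (7) = 0.714
  y = (-8 - (-1)·0.000 - (-1)·0.000 - (-2)·0.000) / (5) = -1.600
  z = (-6 - (-1)·0.000 - (1)·0.000 - (3)·0.000) / (8) = -0.750
  w = (9 - (4)·0.000 - (3)·0.000 - (-1)·0.000) / (-10) = -0.900
Iteration 2:
  x = (5 - (-2)·-1.600 - (2)·-0.750 - (-2)·-0.900) / (7) = 0.214
  y = (-8 - (-1)·0.714 - (-1)·-0.750 - (-2)·-0.900) / (5) = -1.967
  z = (-6 - (-1)·0.714 - (1)·-1.600 - (3)·-0.900) / (8) = -0.123
  w = (9 - (4)·0.714 - (3)·-1.600 - (-1)·-0.750) / (-10) = -1.019
Residual b − A·x = (-2.224, -0.112, 0.222, 3.732)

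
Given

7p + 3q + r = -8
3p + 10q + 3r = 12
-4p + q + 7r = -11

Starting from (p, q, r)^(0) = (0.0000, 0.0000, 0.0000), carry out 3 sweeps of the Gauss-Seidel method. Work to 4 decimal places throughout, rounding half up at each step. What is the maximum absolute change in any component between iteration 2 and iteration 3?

0.3121

Iteration 1:
  p = (-8 - (3)·0.0000 - (1)·0.0000) / (7) = -1.1429
  q = (12 - (3)·-1.1429 - (3)·0.0000) / (10) = 1.5429
  r = (-11 - (-4)·-1.1429 - (1)·1.5429) / (7) = -2.4449
Iteration 2:
  p = (-8 - (3)·1.5429 - (1)·-2.4449) / (7) = -1.4548
  q = (12 - (3)·-1.4548 - (3)·-2.4449) / (10) = 2.3699
  r = (-11 - (-4)·-1.4548 - (1)·2.3699) / (7) = -2.7413
Iteration 3:
  p = (-8 - (3)·2.3699 - (1)·-2.7413) / (7) = -1.7669
  q = (12 - (3)·-1.7669 - (3)·-2.7413) / (10) = 2.5525
  r = (-11 - (-4)·-1.7669 - (1)·2.5525) / (7) = -2.9457
Change: (-0.3121, 0.1826, -0.2044) → max |·| = 0.3121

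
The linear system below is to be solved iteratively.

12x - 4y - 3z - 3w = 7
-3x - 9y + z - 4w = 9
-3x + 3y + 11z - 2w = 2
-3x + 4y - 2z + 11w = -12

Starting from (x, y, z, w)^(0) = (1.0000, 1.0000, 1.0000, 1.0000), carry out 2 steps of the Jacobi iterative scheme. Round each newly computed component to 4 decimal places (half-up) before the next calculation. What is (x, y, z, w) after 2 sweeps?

Iteration 1:
  x = (7 - (-4)·1.0000 - (-3)·1.0000 - (-3)·1.0000) / (12) = 1.4167
  y = (9 - (-3)·1.0000 - (1)·1.0000 - (-4)·1.0000) / (-9) = -1.6667
  z = (2 - (-3)·1.0000 - (3)·1.0000 - (-2)·1.0000) / (11) = 0.3636
  w = (-12 - (-3)·1.0000 - (4)·1.0000 - (-2)·1.0000) / (11) = -1.0000
Iteration 2:
  x = (7 - (-4)·-1.6667 - (-3)·0.3636 - (-3)·-1.0000) / (12) = -0.1313
  y = (9 - (-3)·1.4167 - (1)·0.3636 - (-4)·-1.0000) / (-9) = -0.9874
  z = (2 - (-3)·1.4167 - (3)·-1.6667 - (-2)·-1.0000) / (11) = 0.8409
  w = (-12 - (-3)·1.4167 - (4)·-1.6667 - (-2)·0.3636) / (11) = -0.0324

(-0.1313, -0.9874, 0.8409, -0.0324)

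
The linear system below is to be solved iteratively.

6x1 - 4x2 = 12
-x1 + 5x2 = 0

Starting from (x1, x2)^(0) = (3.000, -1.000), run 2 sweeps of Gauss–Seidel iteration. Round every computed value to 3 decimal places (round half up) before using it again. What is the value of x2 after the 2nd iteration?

0.436

Iteration 1:
  x1 = (12 - (-4)·-1.000) / (6) = 1.333
  x2 = (0 - (-1)·1.333) / (5) = 0.267
Iteration 2:
  x1 = (12 - (-4)·0.267) / (6) = 2.178
  x2 = (0 - (-1)·2.178) / (5) = 0.436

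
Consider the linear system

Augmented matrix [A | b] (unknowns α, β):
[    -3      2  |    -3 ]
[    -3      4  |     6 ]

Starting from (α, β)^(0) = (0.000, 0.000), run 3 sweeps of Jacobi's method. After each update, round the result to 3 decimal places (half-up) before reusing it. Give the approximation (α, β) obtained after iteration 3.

(2.500, 3.000)

Iteration 1:
  α = (-3 - (2)·0.000) / (-3) = 1.000
  β = (6 - (-3)·0.000) / (4) = 1.500
Iteration 2:
  α = (-3 - (2)·1.500) / (-3) = 2.000
  β = (6 - (-3)·1.000) / (4) = 2.250
Iteration 3:
  α = (-3 - (2)·2.250) / (-3) = 2.500
  β = (6 - (-3)·2.000) / (4) = 3.000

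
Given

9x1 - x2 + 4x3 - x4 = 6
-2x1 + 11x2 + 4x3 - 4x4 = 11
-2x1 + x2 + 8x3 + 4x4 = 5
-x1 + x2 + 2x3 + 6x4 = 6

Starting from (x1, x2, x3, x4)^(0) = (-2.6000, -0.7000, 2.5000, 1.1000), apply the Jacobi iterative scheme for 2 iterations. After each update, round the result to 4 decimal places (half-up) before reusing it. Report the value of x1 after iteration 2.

Iteration 1:
  x1 = (6 - (-1)·-0.7000 - (4)·2.5000 - (-1)·1.1000) / (9) = -0.4000
  x2 = (11 - (-2)·-2.6000 - (4)·2.5000 - (-4)·1.1000) / (11) = 0.0182
  x3 = (5 - (-2)·-2.6000 - (1)·-0.7000 - (4)·1.1000) / (8) = -0.4875
  x4 = (6 - (-1)·-2.6000 - (1)·-0.7000 - (2)·2.5000) / (6) = -0.1500
Iteration 2:
  x1 = (6 - (-1)·0.0182 - (4)·-0.4875 - (-1)·-0.1500) / (9) = 0.8687
  x2 = (11 - (-2)·-0.4000 - (4)·-0.4875 - (-4)·-0.1500) / (11) = 1.0500
  x3 = (5 - (-2)·-0.4000 - (1)·0.0182 - (4)·-0.1500) / (8) = 0.5977
  x4 = (6 - (-1)·-0.4000 - (1)·0.0182 - (2)·-0.4875) / (6) = 1.0928

0.8687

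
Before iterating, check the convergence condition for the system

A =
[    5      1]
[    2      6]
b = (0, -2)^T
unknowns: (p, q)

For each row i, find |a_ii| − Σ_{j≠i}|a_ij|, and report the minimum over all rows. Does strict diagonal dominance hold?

row 1: |5| − (1) = 4
row 2: |6| − (2) = 4
minimum over rows = 4 → strictly diagonally dominant (convergence guaranteed)

4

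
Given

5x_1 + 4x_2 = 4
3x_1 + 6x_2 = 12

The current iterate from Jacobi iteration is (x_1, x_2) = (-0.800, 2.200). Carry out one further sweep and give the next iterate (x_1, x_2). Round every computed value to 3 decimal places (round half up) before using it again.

(-0.960, 2.400)

One sweep:
  x_1 = (4 - (4)·2.200) / (5) = -0.960
  x_2 = (12 - (3)·-0.800) / (6) = 2.400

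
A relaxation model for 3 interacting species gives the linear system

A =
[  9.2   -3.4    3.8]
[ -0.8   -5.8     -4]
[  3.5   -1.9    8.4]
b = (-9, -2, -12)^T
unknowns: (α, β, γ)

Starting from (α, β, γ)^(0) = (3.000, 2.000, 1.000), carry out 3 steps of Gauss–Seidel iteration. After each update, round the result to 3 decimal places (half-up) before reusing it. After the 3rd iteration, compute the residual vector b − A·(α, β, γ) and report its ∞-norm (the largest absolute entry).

0.972

Iteration 1:
  α = (-9 - (-3.4)·2.000 - (3.8)·1.000) / (9.2) = -0.652
  β = (-2 - (-0.8)·-0.652 - (-4)·1.000) / (-5.8) = -0.255
  γ = (-12 - (3.5)·-0.652 - (-1.9)·-0.255) / (8.4) = -1.215
Iteration 2:
  α = (-9 - (-3.4)·-0.255 - (3.8)·-1.215) / (9.2) = -0.571
  β = (-2 - (-0.8)·-0.571 - (-4)·-1.215) / (-5.8) = 1.262
  γ = (-12 - (3.5)·-0.571 - (-1.9)·1.262) / (8.4) = -0.905
Iteration 3:
  α = (-9 - (-3.4)·1.262 - (3.8)·-0.905) / (9.2) = -0.138
  β = (-2 - (-0.8)·-0.138 - (-4)·-0.905) / (-5.8) = 0.988
  γ = (-12 - (3.5)·-0.138 - (-1.9)·0.988) / (8.4) = -1.148
Residual b − A·x = (-0.009, -0.972, 0.003); ∞-norm = 0.972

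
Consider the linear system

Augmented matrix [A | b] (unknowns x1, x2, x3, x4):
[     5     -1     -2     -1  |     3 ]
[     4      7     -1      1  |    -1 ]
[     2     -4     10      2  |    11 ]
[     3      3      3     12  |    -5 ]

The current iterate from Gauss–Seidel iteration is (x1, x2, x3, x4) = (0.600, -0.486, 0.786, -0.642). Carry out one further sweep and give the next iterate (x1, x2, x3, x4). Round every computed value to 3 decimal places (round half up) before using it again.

(0.689, -0.333, 0.957, -0.745)

One sweep:
  x1 = (3 - (-1)·-0.486 - (-2)·0.786 - (-1)·-0.642) / (5) = 0.689
  x2 = (-1 - (4)·0.689 - (-1)·0.786 - (1)·-0.642) / (7) = -0.333
  x3 = (11 - (2)·0.689 - (-4)·-0.333 - (2)·-0.642) / (10) = 0.957
  x4 = (-5 - (3)·0.689 - (3)·-0.333 - (3)·0.957) / (12) = -0.745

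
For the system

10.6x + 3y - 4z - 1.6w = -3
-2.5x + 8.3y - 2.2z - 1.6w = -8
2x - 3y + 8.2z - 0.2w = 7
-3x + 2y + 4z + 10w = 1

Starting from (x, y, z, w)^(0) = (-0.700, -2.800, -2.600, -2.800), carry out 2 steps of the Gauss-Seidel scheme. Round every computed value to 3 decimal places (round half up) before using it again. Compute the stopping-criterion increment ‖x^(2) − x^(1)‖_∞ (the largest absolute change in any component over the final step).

1.729

Iteration 1:
  x = (-3 - (3)·-2.800 - (-4)·-2.600 - (-1.6)·-2.800) / (10.6) = -0.894
  y = (-8 - (-2.5)·-0.894 - (-2.2)·-2.600 - (-1.6)·-2.800) / (8.3) = -2.462
  z = (7 - (2)·-0.894 - (-3)·-2.462 - (-0.2)·-2.800) / (8.2) = 0.103
  w = (1 - (-3)·-0.894 - (2)·-2.462 - (4)·0.103) / (10) = 0.283
Iteration 2:
  x = (-3 - (3)·-2.462 - (-4)·0.103 - (-1.6)·0.283) / (10.6) = 0.495
  y = (-8 - (-2.5)·0.495 - (-2.2)·0.103 - (-1.6)·0.283) / (8.3) = -0.733
  z = (7 - (2)·0.495 - (-3)·-0.733 - (-0.2)·0.283) / (8.2) = 0.472
  w = (1 - (-3)·0.495 - (2)·-0.733 - (4)·0.472) / (10) = 0.206
Change: (1.389, 1.729, 0.369, -0.077) → max |·| = 1.729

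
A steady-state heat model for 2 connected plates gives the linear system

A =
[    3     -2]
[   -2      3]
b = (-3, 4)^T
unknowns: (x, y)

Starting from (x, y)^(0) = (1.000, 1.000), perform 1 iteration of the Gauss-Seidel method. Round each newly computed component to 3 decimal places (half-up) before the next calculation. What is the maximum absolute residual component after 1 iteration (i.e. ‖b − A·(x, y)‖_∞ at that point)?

Iteration 1:
  x = (-3 - (-2)·1.000) / (3) = -0.333
  y = (4 - (-2)·-0.333) / (3) = 1.111
Residual b − A·x = (0.221, 0.001); ∞-norm = 0.221

0.221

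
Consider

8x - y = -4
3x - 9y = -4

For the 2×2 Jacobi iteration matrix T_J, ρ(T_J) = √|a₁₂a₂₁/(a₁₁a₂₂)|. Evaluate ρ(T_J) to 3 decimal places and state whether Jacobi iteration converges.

a₁₂a₂₁/(a₁₁a₂₂) = (-1)·(3) / ((8)·(-9)) = 0.041667
ρ = √|0.041667| = √0.041667 = 0.204
ρ < 1, so Jacobi converges

0.204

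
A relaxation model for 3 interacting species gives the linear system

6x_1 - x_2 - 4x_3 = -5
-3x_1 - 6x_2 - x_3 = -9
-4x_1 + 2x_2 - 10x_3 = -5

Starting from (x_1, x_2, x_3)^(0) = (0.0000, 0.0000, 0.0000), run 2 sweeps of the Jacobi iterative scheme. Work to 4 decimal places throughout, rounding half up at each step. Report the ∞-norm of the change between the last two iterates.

Iteration 1:
  x_1 = (-5 - (-1)·0.0000 - (-4)·0.0000) / (6) = -0.8333
  x_2 = (-9 - (-3)·0.0000 - (-1)·0.0000) / (-6) = 1.5000
  x_3 = (-5 - (-4)·0.0000 - (2)·0.0000) / (-10) = 0.5000
Iteration 2:
  x_1 = (-5 - (-1)·1.5000 - (-4)·0.5000) / (6) = -0.2500
  x_2 = (-9 - (-3)·-0.8333 - (-1)·0.5000) / (-6) = 1.8333
  x_3 = (-5 - (-4)·-0.8333 - (2)·1.5000) / (-10) = 1.1333
Change: (0.5833, 0.3333, 0.6333) → max |·| = 0.6333

0.6333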